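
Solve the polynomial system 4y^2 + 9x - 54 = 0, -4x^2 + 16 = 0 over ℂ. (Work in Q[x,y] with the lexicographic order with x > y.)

{(2, -3), (2, 3), (-2, -3*sqrt(2)), (-2, 3*sqrt(2))}

Compute a lex Gröbner basis by Buchberger's algorithm.
f_1 = 9x + 4y^2 - 54, LT = x.
f_2 = -4x^2 + 16, LT = x^2.

S(f_1,f_2): lcm = x^2. S = 4/9xy^2 - 6x + 4.
  leading term xy^2: subtract (4/81y^2)·f_1 from 4/9xy^2 - 6x + 4 → -6x - 16/81y^4 + 8/3y^2 + 4
  leading term x: subtract (-2/3)·f_1 from -6x - 16/81y^4 + 8/3y^2 + 4 → -16/81y^4 + 16/3y^2 - 32
  leading term y^4: no divisor's leading term divides it; move -16/81y^4 to the remainder.
  leading term y^2: no divisor's leading term divides it; move 16/3y^2 to the remainder.
  leading term 1: no divisor's leading term divides it; move -32 to the remainder.
  remainder -16/81y^4 + 16/3y^2 - 32 ≠ 0; add h_3 = -16/81y^4 + 16/3y^2 - 32 to the basis.

S(f_1,h_3): leading monomials are coprime, so the S-polynomial reduces to 0 (Buchberger's first criterion).
S(f_2,h_3): leading monomials are coprime, so the S-polynomial reduces to 0 (Buchberger's first criterion).
Every S-polynomial of the final basis reduces to 0, so we have a Gröbner basis.
Inter-reduce: drop elements whose leading term is divisible by another's, tail-reduce, and make monic.
Reduced Gröbner basis: {x + 4/9y^2 - 6, y^4 - 27y^2 + 162}.

A lex Gröbner basis eliminates variables successively. Here y^4 - 27y^2 + 162 depends only on y, with roots {-3, 3, -3*sqrt(2), 3*sqrt(2)}; lifting each root through the earlier basis elements recovers the full solutions.
  y = -3: the earlier basis element becomes x - 2 = 0, giving x = 2 — point (2, -3).
  y = 3: the earlier basis element becomes x - 2 = 0, giving x = 2 — point (2, 3).
  y = -3*sqrt(2): the earlier basis element becomes x + 2 = 0, giving x = -2 — point (-2, -3*sqrt(2)).
  y = 3*sqrt(2): the earlier basis element becomes x + 2 = 0, giving x = -2 — point (-2, 3*sqrt(2)).
Each listed point satisfies every original equation (direct substitution).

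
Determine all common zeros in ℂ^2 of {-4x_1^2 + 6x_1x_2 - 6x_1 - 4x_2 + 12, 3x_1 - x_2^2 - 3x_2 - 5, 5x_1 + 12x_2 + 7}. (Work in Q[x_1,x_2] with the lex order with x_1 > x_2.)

{(1, -1)}

Compute a lex Gröbner basis by Buchberger's algorithm.
f_1 = -4x_1^2 + 6x_1x_2 - 6x_1 - 4x_2 + 12, LT = x_1^2.
f_2 = 3x_1 - x_2^2 - 3x_2 - 5, LT = x_1.
f_3 = 5x_1 + 12x_2 + 7, LT = x_1.

S(f_1,f_2): lcm = x_1^2. S = 1/3x_1x_2^2 - 1/2x_1x_2 + 19/6x_1 + x_2 - 3.
  reduce S modulo (f_1, f_2, f_3):
  remainder 1/9x_2^4 + 1/6x_2^3 + 10/9x_2^2 + 10/3x_2 + 41/18 ≠ 0; add h_4 = 1/9x_2^4 + 1/6x_2^3 + 10/9x_2^2 + 10/3x_2 + 41/18 to the basis.

S(f_1,f_3): lcm = x_1^2. S = -39/10x_1x_2 + 1/10x_1 + x_2 - 3.
  reduce S modulo (f_1, f_2, f_3, h_4):
  remainder -13/10x_2^3 - 58/15x_2^2 - 27/5x_2 - 17/6 ≠ 0; add h_5 = -13/10x_2^3 - 58/15x_2^2 - 27/5x_2 - 17/6 to the basis.

S(f_2,f_3): lcm = x_1. S = -1/3x_2^2 - 17/5x_2 - 46/15.
  reduce S modulo (f_1, f_2, f_3, h_4, h_5):
  remainder -1/3x_2^2 - 17/5x_2 - 46/15 ≠ 0; add h_6 = -1/3x_2^2 - 17/5x_2 - 46/15 to the basis.

S(h_4,h_5): lcm = x_2^4. S = -115/78x_2^3 + 76/13x_2^2 + 1085/39x_2 + 41/2.
  reduce S modulo (f_1, f_2, f_3, h_4, h_5, h_6):
  remainder -178504/2535x_2 - 178504/2535 ≠ 0; add h_7 = -178504/2535x_2 - 178504/2535 to the basis.

The other S-polynomials (S(f_1,h_4), S(f_2,h_4), S(f_3,h_4), S(f_1,h_5), S(f_2,h_5), S(f_3,h_5), S(f_1,h_6), S(f_2,h_6), S(f_3,h_6), S(h_4,h_6), S(h_5,h_6), S(f_1,h_7), S(f_2,h_7), S(f_3,h_7), S(h_4,h_7), S(h_5,h_7), S(h_6,h_7)) all reduce to 0 modulo the current basis, so we have a Gröbner basis.
Inter-reduce: drop elements whose leading term is divisible by another's, tail-reduce, and make monic.
Reduced Gröbner basis: {x_1 - 1, x_2 + 1}.

The lex basis is triangular: the last element involves only x_2. Solving x_2 + 1 = 0 gives x_2 ∈ {-1}; substituting each value into the earlier elements determines the remaining variables.
  x_2 = -1: the earlier basis element becomes x_1 - 1 = 0, giving x_1 = 1 — point (1, -1).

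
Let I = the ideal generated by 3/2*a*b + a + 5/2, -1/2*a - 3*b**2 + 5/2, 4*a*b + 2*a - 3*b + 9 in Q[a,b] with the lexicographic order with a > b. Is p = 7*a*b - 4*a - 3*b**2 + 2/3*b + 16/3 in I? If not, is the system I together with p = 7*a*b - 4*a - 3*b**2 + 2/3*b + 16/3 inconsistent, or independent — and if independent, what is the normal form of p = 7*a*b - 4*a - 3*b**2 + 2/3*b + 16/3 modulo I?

First compute the reduced Gröbner basis of I by Buchberger's algorithm.
f_1 = 3/2*a*b + a + 5/2, LT = a*b.
f_2 = -1/2*a - 3*b**2 + 5/2, LT = a.
f_3 = 4*a*b + 2*a - 3*b + 9, LT = a*b.

S(f_1,f_2): lcm = a*b. S = 2/3*a - 6*b**3 + 5*b + 5/3.
  leading term a: subtract (-4/3)·f_2 from 2/3*a - 6*b**3 + 5*b + 5/3 → -6*b**3 - 4*b**2 + 5*b + 5
  leading term b**3: no divisor's leading term divides it; move -6*b**3 to the remainder.
  leading term b**2: no divisor's leading term divides it; move -4*b**2 to the remainder.
  leading term b: no divisor's leading term divides it; move 5*b to the remainder.
  leading term 1: no divisor's leading term divides it; move 5 to the remainder.
  remainder -6*b**3 - 4*b**2 + 5*b + 5 ≠ 0; add h_4 = -6*b**3 - 4*b**2 + 5*b + 5 to the basis.

S(f_1,f_3): lcm = a*b. S = 1/6*a + 3/4*b - 7/12.
  leading term a: subtract (-1/3)·f_2 from 1/6*a + 3/4*b - 7/12 → -b**2 + 3/4*b + 1/4
  leading term b**2: no divisor's leading term divides it; move -b**2 to the remainder.
  leading term b: no divisor's leading term divides it; move 3/4*b to the remainder.
  leading term 1: no divisor's leading term divides it; move 1/4 to the remainder.
  remainder -b**2 + 3/4*b + 1/4 ≠ 0; add h_5 = -b**2 + 3/4*b + 1/4 to the basis.

S(f_3,h_4): lcm = a*b**3. S = -1/6*a*b**2 + 5/6*a*b + 5/6*a - 3/4*b**3 + 9/4*b**2.
  leading term a*b**2: subtract (-1/9*b)·f_1 from -1/6*a*b**2 + 5/6*a*b + 5/6*a - 3/4*b**3 + 9/4*b**2 → 17/18*a*b + 5/6*a - 3/4*b**3 + 9/4*b**2 + 5/18*b
  leading term a*b: subtract (17/27)·f_1 from 17/18*a*b + 5/6*a - 3/4*b**3 + 9/4*b**2 + 5/18*b → 11/54*a - 3/4*b**3 + 9/4*b**2 + 5/18*b - 85/54
  leading term a: subtract (-11/27)·f_2 from 11/54*a - 3/4*b**3 + 9/4*b**2 + 5/18*b - 85/54 → -3/4*b**3 + 37/36*b**2 + 5/18*b - 5/9
  leading term b**3: subtract (1/8)·h_4 from -3/4*b**3 + 37/36*b**2 + 5/18*b - 5/9 → 55/36*b**2 - 25/72*b - 85/72
  leading term b**2: subtract (-55/36)·h_5 from 55/36*b**2 - 25/72*b - 85/72 → 115/144*b - 115/144
  leading term b: no divisor's leading term divides it; move 115/144*b to the remainder.
  leading term 1: no divisor's leading term divides it; move -115/144 to the remainder.
  remainder 115/144*b - 115/144 ≠ 0; add h_6 = 115/144*b - 115/144 to the basis.

The other S-polynomials (S(f_2,f_3), S(f_1,h_4), S(f_2,h_4), S(f_1,h_5), S(f_2,h_5), S(f_3,h_5), S(h_4,h_5), S(f_1,h_6), S(f_2,h_6), S(f_3,h_6), S(h_4,h_6), S(h_5,h_6)) all reduce to 0 modulo the current basis, so we have a Gröbner basis.
Inter-reduce: drop elements whose leading term is divisible by another's, tail-reduce, and make monic.
Reduced Gröbner basis: {a + 1, b - 1}.
Label its elements g_1 = a + 1, g_2 = b - 1.

Reduce p = 7*a*b - 4*a - 3*b**2 + 2/3*b + 16/3 modulo G:
  leading term a*b: subtract (7*b)·g_1 from 7*a*b - 4*a - 3*b**2 + 2/3*b + 16/3 → -4*a - 3*b**2 - 19/3*b + 16/3
  leading term a: subtract (-4)·g_1 from -4*a - 3*b**2 - 19/3*b + 16/3 → -3*b**2 - 19/3*b + 28/3
  leading term b**2: subtract (-3*b)·g_2 from -3*b**2 - 19/3*b + 28/3 → -28/3*b + 28/3
  leading term b: subtract (-28/3)·g_2 from -28/3*b + 28/3 → 0
  normal form = 0.
Since the normal form is 0, p ∈ I.

7*a*b - 4*a - 3*b**2 + 2/3*b + 16/3 lies in I (it reduces to 0).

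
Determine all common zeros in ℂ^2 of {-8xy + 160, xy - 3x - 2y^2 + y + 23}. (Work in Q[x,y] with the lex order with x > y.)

{(-4, -5), (40/3, 3/2), (5, 4)}

Compute a lex Gröbner basis by Buchberger's algorithm.
f_1 = -8xy + 160, LT = xy.
f_2 = xy - 3x - 2y^2 + y + 23, LT = xy.

S(f_1,f_2): lcm = xy. S = 3x + 2y^2 - y - 43.
  leading term x: no divisor's leading term divides it; move 3x to the remainder.
  leading term y^2: no divisor's leading term divides it; move 2y^2 to the remainder.
  leading term y: no divisor's leading term divides it; move -y to the remainder.
  leading term 1: no divisor's leading term divides it; move -43 to the remainder.
  remainder 3x + 2y^2 - y - 43 ≠ 0; add h_3 = 3x + 2y^2 - y - 43 to the basis.

S(f_1,h_3): lcm = xy. S = -2/3y^3 + 1/3y^2 + 43/3y - 20.
  leading term y^3: no divisor's leading term divides it; move -2/3y^3 to the remainder.
  leading term y^2: no divisor's leading term divides it; move 1/3y^2 to the remainder.
  leading term y: no divisor's leading term divides it; move 43/3y to the remainder.
  leading term 1: no divisor's leading term divides it; move -20 to the remainder.
  remainder -2/3y^3 + 1/3y^2 + 43/3y - 20 ≠ 0; add h_4 = -2/3y^3 + 1/3y^2 + 43/3y - 20 to the basis.

The other S-polynomials (S(f_2,h_3), S(f_1,h_4), S(f_2,h_4), S(h_3,h_4)) all reduce to 0 modulo the current basis, so we have a Gröbner basis.
Inter-reduce: drop elements whose leading term is divisible by another's, tail-reduce, and make monic.
Reduced Gröbner basis: {x + 2/3y^2 - 1/3y - 43/3, y^3 - 1/2y^2 - 43/2y + 30}.

From the last basis element, y^3 - 1/2y^2 - 43/2y + 30 = 0, so y takes values in {-5, 3/2, 4}. Each choice, substituted upward through the basis, yields the corresponding point(s) of the solution set.
  y = -5: the earlier basis element becomes x + 4 = 0, giving x = -4 — point (-4, -5).
  y = 3/2: the earlier basis element becomes x - 40/3 = 0, giving x = 40/3 — point (40/3, 3/2).
  y = 4: the earlier basis element becomes x - 5 = 0, giving x = 5 — point (5, 4).
Each listed point satisfies every original equation (direct substitution).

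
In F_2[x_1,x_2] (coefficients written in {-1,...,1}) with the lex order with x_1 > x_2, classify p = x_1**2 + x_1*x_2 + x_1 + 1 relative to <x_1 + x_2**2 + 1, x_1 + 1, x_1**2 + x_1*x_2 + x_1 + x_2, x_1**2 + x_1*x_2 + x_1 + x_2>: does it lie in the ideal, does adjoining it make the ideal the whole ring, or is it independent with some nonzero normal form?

First compute the reduced Gröbner basis of I by Buchberger's algorithm.
f_1 = x_1 + x_2**2 + 1, LT = x_1.
f_2 = x_1 + 1, LT = x_1.
f_3 = x_1**2 + x_1*x_2 + x_1 + x_2, LT = x_1**2.
f_4 = x_1**2 + x_1*x_2 + x_1 + x_2, LT = x_1**2.

S(f_1,f_2): lcm = x_1. S = x_2**2.
  leading term x_2**2: no divisor's leading term divides it; move x_2**2 to the remainder.
  remainder x_2**2 ≠ 0; add h_5 = x_2**2 to the basis.

S(f_1,f_3): lcm = x_1**2. S = x_1*x_2**2 + x_1*x_2 + x_2.
  leading term x_1*x_2**2: subtract (x_2**2)·f_1 from x_1*x_2**2 + x_1*x_2 + x_2 → x_1*x_2 + x_2**4 + x_2**2 + x_2
  leading term x_1*x_2: subtract (x_2)·f_1 from x_1*x_2 + x_2**4 + x_2**2 + x_2 → x_2**4 + x_2**3 + x_2**2
  leading term x_2**4: subtract (x_2**2)·h_5 from x_2**4 + x_2**3 + x_2**2 → x_2**3 + x_2**2
  leading term x_2**3: subtract (x_2)·h_5 from x_2**3 + x_2**2 → x_2**2
  leading term x_2**2: subtract (1)·h_5 from x_2**2 → 0
  remainder 0.

S(f_1,f_4): lcm = x_1**2. S = x_1*x_2**2 + x_1*x_2 + x_2.
  leading term x_1*x_2**2: subtract (x_2**2)·f_1 from x_1*x_2**2 + x_1*x_2 + x_2 → x_1*x_2 + x_2**4 + x_2**2 + x_2
  leading term x_1*x_2: subtract (x_2)·f_1 from x_1*x_2 + x_2**4 + x_2**2 + x_2 → x_2**4 + x_2**3 + x_2**2
  leading term x_2**4: subtract (x_2**2)·h_5 from x_2**4 + x_2**3 + x_2**2 → x_2**3 + x_2**2
  leading term x_2**3: subtract (x_2)·h_5 from x_2**3 + x_2**2 → x_2**2
  leading term x_2**2: subtract (1)·h_5 from x_2**2 → 0
  remainder 0.

S(f_2,f_3): lcm = x_1**2. S = x_1*x_2 + x_2.
  leading term x_1*x_2: subtract (x_2)·f_1 from x_1*x_2 + x_2 → x_2**3
  leading term x_2**3: subtract (x_2)·h_5 from x_2**3 → 0
  remainder 0.

S(f_2,f_4): lcm = x_1**2. S = x_1*x_2 + x_2.
  leading term x_1*x_2: subtract (x_2)·f_1 from x_1*x_2 + x_2 → x_2**3
  leading term x_2**3: subtract (x_2)·h_5 from x_2**3 → 0
  remainder 0.

S(f_3,f_4): lcm = x_1**2. S = 0.
  remainder 0.

S(f_1,h_5): leading monomials are coprime, so the S-polynomial reduces to 0 (Buchberger's first criterion).
S(f_2,h_5): leading monomials are coprime, so the S-polynomial reduces to 0 (Buchberger's first criterion).
S(f_3,h_5): leading monomials are coprime, so the S-polynomial reduces to 0 (Buchberger's first criterion).
S(f_4,h_5): leading monomials are coprime, so the S-polynomial reduces to 0 (Buchberger's first criterion).
Every S-polynomial of the final basis reduces to 0, so we have a Gröbner basis.
Inter-reduce: drop elements whose leading term is divisible by another's, tail-reduce, and make monic.
Reduced Gröbner basis: {x_1 + 1, x_2**2}.
Label its elements g_1 = x_1 + 1, g_2 = x_2**2.

Reduce p = x_1**2 + x_1*x_2 + x_1 + 1 modulo G:
  leading term x_1**2: subtract (x_1)·g_1 from x_1**2 + x_1*x_2 + x_1 + 1 → x_1*x_2 + 1
  leading term x_1*x_2: subtract (x_2)·g_1 from x_1*x_2 + 1 → x_2 + 1
  leading term x_2: no divisor's leading term divides it; move x_2 to the remainder.
  leading term 1: no divisor's leading term divides it; move 1 to the remainder.
  normal form = x_2 + 1.
The normal form is nonzero, so p ∉ I. Since p minus its normal form lies in I, I + (p) = I + (r) where r = x_2 + 1; decide whether this ideal is the whole ring.
Run Buchberger on G together with r (pairs among the g_i already reduce to 0 since G is a Gröbner basis):
g_1 = x_1 + 1, LT = x_1.
g_2 = x_2**2, LT = x_2**2.
r = x_2 + 1, LT = x_2.

S(g_1,g_2): leading monomials are coprime, so the S-polynomial reduces to 0 (Buchberger's first criterion).
S(g_1,r): leading monomials are coprime, so the S-polynomial reduces to 0 (Buchberger's first criterion).
S(g_2,r): lcm = x_2**2. S = x_2.
  leading term x_2: subtract (1)·r from x_2 → 1
  leading term 1: no divisor's leading term divides it; move 1 to the remainder.
  remainder 1 ≠ 0; add m_4 = 1 to the basis.

S(g_1,m_4): leading monomials are coprime, so the S-polynomial reduces to 0 (Buchberger's first criterion).
S(g_2,m_4): leading monomials are coprime, so the S-polynomial reduces to 0 (Buchberger's first criterion).
S(r,m_4): leading monomials are coprime, so the S-polynomial reduces to 0 (Buchberger's first criterion).
Every S-polynomial of the final basis reduces to 0, so we have a Gröbner basis.
Inter-reduce: drop elements whose leading term is divisible by another's, tail-reduce, and make monic.
Reduced Gröbner basis: {1}.
The reduced Gröbner basis of I + (p) is {1}: the ideal is the whole ring, so the enlarged system has no common solution — adjoining p is inconsistent.

Adjoining x_1**2 + x_1*x_2 + x_1 + 1 makes the ideal the whole ring: the system is inconsistent.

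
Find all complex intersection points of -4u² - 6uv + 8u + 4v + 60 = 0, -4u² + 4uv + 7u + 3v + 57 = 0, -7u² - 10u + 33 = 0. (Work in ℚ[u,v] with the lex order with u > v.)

Compute a lex Gröbner basis by Buchberger's algorithm.
f_1 = -4u² - 6uv + 8u + 4v + 60, LT = u².
f_2 = -4u² + 4uv + 7u + 3v + 57, LT = u².
f_3 = -7u² - 10u + 33, LT = u².

S(f_1,f_2): lcm = u². S = 5/2uv - ¼u - ¼v - ¾.
  reduce S modulo (f_1, f_2, f_3):
  remainder 5/2uv - ¼u - ¼v - ¾ ≠ 0; add h_4 = 5/2uv - ¼u - ¼v - ¾ to the basis.

S(f_1,f_3): lcm = u². S = 3/2uv - 24/7u - v - 72/7.
  reduce S modulo (f_1, f_2, f_3, h_4):
  remainder -459/140u - 17/20v - 1377/140 ≠ 0; add h_5 = -459/140u - 17/20v - 1377/140 to the basis.

S(f_1,h_4): lcm = u²v. S = 1/10u² + 3/2uv² - 19/10uv + 3/10u - v² - 15v.
  reduce S modulo (f_1, f_2, f_3, h_4, h_5):
  remainder -17/20v² - 7949/540v ≠ 0; add h_6 = -17/20v² - 7949/540v to the basis.

S(f_3,h_4): lcm = u²v. S = 1/10u² + 107/70uv + 3/10u - 33/7v.
  reduce S modulo (f_1, f_2, f_3, h_4, h_5, h_6):
  remainder -8773/1890v ≠ 0; add h_7 = -8773/1890v to the basis.

The other S-polynomials (S(f_2,f_3), S(f_2,h_4), S(f_1,h_5), S(f_2,h_5), S(f_3,h_5), S(h_4,h_5), S(f_1,h_6), S(f_2,h_6), S(f_3,h_6), S(h_4,h_6), S(h_5,h_6), S(f_1,h_7), S(f_2,h_7), S(f_3,h_7), S(h_4,h_7), S(h_5,h_7), S(h_6,h_7)) all reduce to 0 modulo the current basis, so we have a Gröbner basis.
Inter-reduce: drop elements whose leading term is divisible by another's, tail-reduce, and make monic.
Reduced Gröbner basis: {u + 3, v}.

Elimination: the polynomial v lies in the elimination ideal for v, so v ∈ {0}. For each such v, the remaining basis elements (now univariate) give the rest of the solution.
  v = 0: the earlier basis element becomes u + 3 = 0, giving u = -3 — point (-3, 0).

{(-3, 0)}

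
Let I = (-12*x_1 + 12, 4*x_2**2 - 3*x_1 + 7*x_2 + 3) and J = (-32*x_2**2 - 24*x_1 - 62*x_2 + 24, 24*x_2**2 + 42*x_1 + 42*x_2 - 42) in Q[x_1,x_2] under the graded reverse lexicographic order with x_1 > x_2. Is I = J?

Equality of ideals is decidable: compute both reduced Gröbner bases (unique for the ordering) and check whether they agree.
Buchberger on the first generating set:
f_1 = -12*x_1 + 12, LT = x_1.
f_2 = 4*x_2**2 - 3*x_1 + 7*x_2 + 3, LT = x_2**2.

The S-polynomials (S(f_1,f_2)) all reduce to 0 modulo the current basis, so we have a Gröbner basis.
Inter-reduce: drop elements whose leading term is divisible by another's, tail-reduce, and make monic.
Reduced Gröbner basis: {x_2**2 + 7/4*x_2, x_1 - 1}.

Buchberger on the second generating set:
h_1 = -32*x_2**2 - 24*x_1 - 62*x_2 + 24, LT = x_2**2.
h_2 = 24*x_2**2 + 42*x_1 + 42*x_2 - 42, LT = x_2**2.

S(h_1,h_2): lcm = x_2**2. S = -x_1 + 3/16*x_2 + 1.
  leading term x_1: no divisor's leading term divides it; move -x_1 to the remainder.
  leading term x_2: no divisor's leading term divides it; move 3/16*x_2 to the remainder.
  leading term 1: no divisor's leading term divides it; move 1 to the remainder.
  remainder -x_1 + 3/16*x_2 + 1 ≠ 0; add k_3 = -x_1 + 3/16*x_2 + 1 to the basis.

The other S-polynomials (S(h_1,k_3), S(h_2,k_3)) all reduce to 0 modulo the current basis, so we have a Gröbner basis.
Inter-reduce: drop elements whose leading term is divisible by another's, tail-reduce, and make monic.
Reduced Gröbner basis: {x_2**2 + 133/64*x_2, x_1 - 3/16*x_2 - 1}.

Since the reduced bases disagree, the two ideals are not the same.

No, the ideals differ.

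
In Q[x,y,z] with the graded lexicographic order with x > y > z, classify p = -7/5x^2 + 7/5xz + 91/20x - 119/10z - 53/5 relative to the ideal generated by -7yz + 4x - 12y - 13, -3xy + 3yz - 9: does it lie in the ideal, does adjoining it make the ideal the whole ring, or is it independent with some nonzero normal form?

Adjoining -7/5x^2 + 7/5xz + 91/20x - 119/10z - 53/5 makes the ideal the whole ring: the system is inconsistent.

First compute the reduced Gröbner basis of I by Buchberger's algorithm.
f_1 = -7yz + 4x - 12y - 13, LT = yz.
f_2 = -3xy + 3yz - 9, LT = xy.

S(f_1,f_2): lcm = xyz. S = yz^2 - 4/7x^2 + 12/7xy + 13/7x - 3z.
  leading term yz^2: subtract (-1/7z)·f_1 from yz^2 - 4/7x^2 + 12/7xy + 13/7x - 3z → -4/7x^2 + 12/7xy + 4/7xz - 12/7yz + 13/7x - 34/7z
  leading term x^2: no divisor's leading term divides it; move -4/7x^2 to the remainder.
  leading term xy: subtract (-4/7)·f_2 from 12/7xy + 4/7xz - 12/7yz + 13/7x - 34/7z → 4/7xz + 13/7x - 34/7z - 36/7
  leading term xz: no divisor's leading term divides it; move 4/7xz to the remainder.
  leading term x: no divisor's leading term divides it; move 13/7x to the remainder.
  leading term z: no divisor's leading term divides it; move -34/7z to the remainder.
  leading term 1: no divisor's leading term divides it; move -36/7 to the remainder.
  remainder -4/7x^2 + 4/7xz + 13/7x - 34/7z - 36/7 ≠ 0; add h_3 = -4/7x^2 + 4/7xz + 13/7x - 34/7z - 36/7 to the basis.

S(f_1,h_3): leading monomials are coprime, so the S-polynomial reduces to 0 (Buchberger's first criterion).
S(f_2,h_3): lcm = x^2y. S = 13/4xy - 17/2yz + 3x - 9y.
  leading term xy: subtract (-13/12)·f_2 from 13/4xy - 17/2yz + 3x - 9y → -21/4yz + 3x - 9y - 39/4
  leading term yz: subtract (3/4)·f_1 from -21/4yz + 3x - 9y - 39/4 → 0
  remainder 0.

Every S-polynomial of the final basis reduces to 0, so we have a Gröbner basis.
Inter-reduce: drop elements whose leading term is divisible by another's, tail-reduce, and make monic.
Reduced Gröbner basis: {x^2 - xz - 13/4x + 17/2z + 9, xy - 4/7x + 12/7y + 34/7, yz - 4/7x + 12/7y + 13/7}.
Label its elements g_1 = x^2 - xz - 13/4x + 17/2z + 9, g_2 = xy - 4/7x + 12/7y + 34/7, g_3 = yz - 4/7x + 12/7y + 13/7.

Reduce p = -7/5x^2 + 7/5xz + 91/20x - 119/10z - 53/5 modulo G:
  leading term x^2: subtract (-7/5)·g_1 from -7/5x^2 + 7/5xz + 91/20x - 119/10z - 53/5 → 2
  leading term 1: no divisor's leading term divides it; move 2 to the remainder.
  normal form = 2.
The normal form is nonzero, so p ∉ I. Since p minus its normal form lies in I, I + (p) = I + (r) where r = 2; decide whether this ideal is the whole ring.
Here r = 2 is a nonzero constant, hence a unit: 1 ∈ I + (p), the Gröbner basis of I + (p) is {1}, and the enlarged system has no common solution — adjoining p is inconsistent.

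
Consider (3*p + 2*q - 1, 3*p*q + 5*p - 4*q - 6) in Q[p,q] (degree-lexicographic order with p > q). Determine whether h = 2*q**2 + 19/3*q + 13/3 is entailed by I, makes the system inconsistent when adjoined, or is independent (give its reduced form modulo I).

First compute the reduced Gröbner basis of I by Buchberger's algorithm.
f_1 = 3*p + 2*q - 1, LT = p.
f_2 = 3*p*q + 5*p - 4*q - 6, LT = p*q.

S(f_1,f_2): lcm = p*q. S = 2/3*q**2 - 5/3*p + q + 2.
  leading term q**2: no divisor's leading term divides it; move 2/3*q**2 to the remainder.
  leading term p: subtract (-5/9)·f_1 from -5/3*p + q + 2 → 19/9*q + 13/9
  leading term q: no divisor's leading term divides it; move 19/9*q to the remainder.
  leading term 1: no divisor's leading term divides it; move 13/9 to the remainder.
  remainder 2/3*q**2 + 19/9*q + 13/9 ≠ 0; add k_3 = 2/3*q**2 + 19/9*q + 13/9 to the basis.

S(f_1,k_3): leading monomials are coprime, so the S-polynomial reduces to 0 (Buchberger's first criterion).
S(f_2,k_3): lcm = p*q**2. S = -3/2*p*q - 4/3*q**2 - 13/6*p - 2*q.
  leading term p*q: subtract (-1/2*q)·f_1 from -3/2*p*q - 4/3*q**2 - 13/6*p - 2*q → -1/3*q**2 - 13/6*p - 5/2*q
  leading term q**2: subtract (-1/2)·k_3 from -1/3*q**2 - 13/6*p - 5/2*q → -13/6*p - 13/9*q + 13/18
  leading term p: subtract (-13/18)·f_1 from -13/6*p - 13/9*q + 13/18 → 0
  remainder 0.

Every S-polynomial of the final basis reduces to 0, so we have a Gröbner basis.
Inter-reduce: drop elements whose leading term is divisible by another's, tail-reduce, and make monic.
Reduced Gröbner basis: {q**2 + 19/6*q + 13/6, p + 2/3*q - 1/3}.
Label its elements g_1 = q**2 + 19/6*q + 13/6, g_2 = p + 2/3*q - 1/3.

Reduce h = 2*q**2 + 19/3*q + 13/3 modulo G:
  leading term q**2: subtract (2)·g_1 from 2*q**2 + 19/3*q + 13/3 → 0
  normal form = 0.
Since the normal form is 0, h ∈ I.

2*q**2 + 19/3*q + 13/3 lies in I (it reduces to 0).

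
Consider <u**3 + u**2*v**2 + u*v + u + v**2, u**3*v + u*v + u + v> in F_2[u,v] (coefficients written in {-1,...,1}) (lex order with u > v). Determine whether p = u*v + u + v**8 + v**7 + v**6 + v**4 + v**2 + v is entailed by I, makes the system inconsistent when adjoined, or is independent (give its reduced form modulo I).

u*v + u + v**8 + v**7 + v**6 + v**4 + v**2 + v lies in I (it reduces to 0).

First compute the reduced Gröbner basis of I by Buchberger's algorithm.
f_1 = u**3 + u**2*v**2 + u*v + u + v**2, LT = u**3.
f_2 = u**3*v + u*v + u + v, LT = u**3*v.

S(f_1,f_2): lcm = u**3*v. S = u**2*v**3 + u*v**2 + u + v**3 + v.
  reduce S modulo (f_1, f_2):
  remainder u**2*v**3 + u*v**2 + u + v**3 + v ≠ 0; add h_3 = u**2*v**3 + u*v**2 + u + v**3 + v to the basis.

S(f_1,h_3): lcm = u**3*v**3. S = u**2*v**5 + u**2*v**2 + u**2 + u*v**4 + u*v + v**5.
  reduce S modulo (f_1, f_2, h_3):
  remainder u**2*v**2 + u**2 + u*v**2 + u*v + v**3 ≠ 0; add h_4 = u**2*v**2 + u**2 + u*v**2 + u*v + v**3 to the basis.

S(f_1,h_4): lcm = u**3*v**2. S = u**3 + u**2*v**4 + u**2*v**2 + u**2*v + u*v**2 + v**4.
  reduce S modulo (f_1, f_2, h_3, h_4):
  remainder u**2*v + u*v**3 + u*v**2 + u ≠ 0; add h_5 = u**2*v + u*v**3 + u*v**2 + u to the basis.

S(h_3,h_4): lcm = u**2*v**3. S = u**2*v + u*v**3 + u + v**4 + v**3 + v.
  reduce S modulo (f_1, f_2, h_3, h_4, h_5):
  remainder u*v**2 + v**4 + v**3 + v ≠ 0; add h_6 = u*v**2 + v**4 + v**3 + v to the basis.

S(h_3,h_5): lcm = u**2*v**3. S = u*v**5 + u*v**4 + u + v**3 + v.
  reduce S modulo (f_1, f_2, h_3, h_4, h_5, h_6):
  remainder u + v**7 + v**5 + v**4 + v ≠ 0; add h_7 = u + v**7 + v**5 + v**4 + v to the basis.

S(h_4,h_5): lcm = u**2*v**2. S = u**2 + u*v**4 + u*v**3 + u*v**2 + v**3.
  reduce S modulo (f_1, f_2, h_3, h_4, h_5, h_6, h_7):
  remainder v**9 + v**7 + v**6 + v**4 + v ≠ 0; add h_8 = v**9 + v**7 + v**6 + v**4 + v to the basis.

The other S-polynomials (S(f_2,h_3), S(f_2,h_4), S(f_1,h_5), S(f_2,h_5), S(f_1,h_6), S(f_2,h_6), S(h_3,h_6), S(h_4,h_6), S(h_5,h_6), S(f_1,h_7), S(f_2,h_7), S(h_3,h_7), S(h_4,h_7), S(h_5,h_7), S(h_6,h_7), S(f_1,h_8), S(f_2,h_8), S(h_3,h_8), S(h_4,h_8), S(h_5,h_8), S(h_6,h_8), S(h_7,h_8)) all reduce to 0 modulo the current basis, so we have a Gröbner basis.
Inter-reduce: drop elements whose leading term is divisible by another's, tail-reduce, and make monic.
Reduced Gröbner basis: {u + v**7 + v**5 + v**4 + v, v**9 + v**7 + v**6 + v**4 + v}.
Label its elements g_1 = u + v**7 + v**5 + v**4 + v, g_2 = v**9 + v**7 + v**6 + v**4 + v.

Reduce p = u*v + u + v**8 + v**7 + v**6 + v**4 + v**2 + v modulo G:
  leading term u*v: subtract (v)·g_1 from u*v + u + v**8 + v**7 + v**6 + v**4 + v**2 + v → u + v**7 + v**5 + v**4 + v
  leading term u: subtract (1)·g_1 from u + v**7 + v**5 + v**4 + v → 0
  normal form = 0.
Since the normal form is 0, p ∈ I.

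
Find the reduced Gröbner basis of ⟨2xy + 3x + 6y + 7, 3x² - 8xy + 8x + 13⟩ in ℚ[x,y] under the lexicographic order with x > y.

G = {x + 8y² + 44/3y + 23/3, y³ + 10/3y² + 10/3y + 1}

The reduced Gröbner basis is the canonical form of the ideal for this ordering.

f_1 = 2xy + 3x + 6y + 7, LT = xy.
f_2 = 3x² - 8xy + 8x + 13, LT = x².

S(f_1,f_2): lcm = x²y. S = 3/2x² + 8/3xy² + ⅓xy + 7/2x - 13/3y.
  leading term x²: subtract (½)·f_2 from 3/2x² + 8/3xy² + ⅓xy + 7/2x - 13/3y → 8/3xy² + 13/3xy - ½x - 13/3y - 13/2
  leading term xy²: subtract (4/3y)·f_1 from 8/3xy² + 13/3xy - ½x - 13/3y - 13/2 → ⅓xy - ½x - 8y² - 41/3y - 13/2
  leading term xy: subtract (⅙)·f_1 from ⅓xy - ½x - 8y² - 41/3y - 13/2 → -x - 8y² - 44/3y - 23/3
  leading term x: no divisor's leading term divides it; move -x to the remainder.
  leading term y²: no divisor's leading term divides it; move -8y² to the remainder.
  leading term y: no divisor's leading term divides it; move -44/3y to the remainder.
  leading term 1: no divisor's leading term divides it; move -23/3 to the remainder.
  remainder -x - 8y² - 44/3y - 23/3 ≠ 0; add g_3 = -x - 8y² - 44/3y - 23/3 to the basis.

S(f_1,g_3): lcm = xy. S = 3/2x - 8y³ - 44/3y² - 14/3y + 7/2.
  leading term x: subtract (-3/2)·g_3 from 3/2x - 8y³ - 44/3y² - 14/3y + 7/2 → -8y³ - 80/3y² - 80/3y - 8
  leading term y³: no divisor's leading term divides it; move -8y³ to the remainder.
  leading term y²: no divisor's leading term divides it; move -80/3y² to the remainder.
  leading term y: no divisor's leading term divides it; move -80/3y to the remainder.
  leading term 1: no divisor's leading term divides it; move -8 to the remainder.
  remainder -8y³ - 80/3y² - 80/3y - 8 ≠ 0; add g_4 = -8y³ - 80/3y² - 80/3y - 8 to the basis.

The other S-polynomials (S(f_2,g_3), S(f_1,g_4), S(f_2,g_4), S(g_3,g_4)) all reduce to 0 modulo the current basis, so we have a Gröbner basis.
Inter-reduce: drop elements whose leading term is divisible by another's, tail-reduce, and make monic.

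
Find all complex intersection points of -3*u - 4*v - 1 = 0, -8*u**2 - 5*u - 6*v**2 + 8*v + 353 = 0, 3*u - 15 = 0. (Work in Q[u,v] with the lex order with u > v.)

Compute a lex Gröbner basis by Buchberger's algorithm.
f_1 = -3*u - 4*v - 1, LT = u.
f_2 = -8*u**2 - 5*u - 6*v**2 + 8*v + 353, LT = u**2.
f_3 = 3*u - 15, LT = u.

S(f_1,f_2): lcm = u**2. S = 4/3*u*v - 7/24*u - 3/4*v**2 + v + 353/8.
  reduce S modulo (f_1, f_2, f_3):
  remainder -91/36*v**2 + 17/18*v + 398/9 ≠ 0; add h_4 = -91/36*v**2 + 17/18*v + 398/9 to the basis.

S(f_1,f_3): lcm = u. S = 4/3*v + 16/3.
  reduce S modulo (f_1, f_2, f_3, h_4):
  remainder 4/3*v + 16/3 ≠ 0; add h_5 = 4/3*v + 16/3 to the basis.

The other S-polynomials (S(f_2,f_3), S(f_1,h_4), S(f_2,h_4), S(f_3,h_4), S(f_1,h_5), S(f_2,h_5), S(f_3,h_5), S(h_4,h_5)) all reduce to 0 modulo the current basis, so we have a Gröbner basis.
Inter-reduce: drop elements whose leading term is divisible by another's, tail-reduce, and make monic.
Reduced Gröbner basis: {u - 5, v + 4}.

Elimination: the polynomial v + 4 lies in the elimination ideal for v, so v ∈ {-4}. For each such v, the remaining basis elements (now univariate) give the rest of the solution.
  v = -4: the earlier basis element becomes u - 5 = 0, giving u = 5 — point (5, -4).

{(5, -4)}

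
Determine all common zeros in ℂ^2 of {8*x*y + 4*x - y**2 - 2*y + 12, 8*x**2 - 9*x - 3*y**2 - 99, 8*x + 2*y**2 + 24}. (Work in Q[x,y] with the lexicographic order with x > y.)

{(-3, 0)}

Compute a lex Gröbner basis by Buchberger's algorithm.
f_1 = 8*x*y + 4*x - y**2 - 2*y + 12, LT = x*y.
f_2 = 8*x**2 - 9*x - 3*y**2 - 99, LT = x**2.
f_3 = 8*x + 2*y**2 + 24, LT = x.

S(f_1,f_2): lcm = x**2*y. S = 1/2*x**2 - 1/8*x*y**2 + 7/8*x*y + 3/2*x + 3/8*y**3 + 99/8*y.
  leading term x**2: subtract (1/16)·f_2 from 1/2*x**2 - 1/8*x*y**2 + 7/8*x*y + 3/2*x + 3/8*y**3 + 99/8*y → -1/8*x*y**2 + 7/8*x*y + 33/16*x + 3/8*y**3 + 3/16*y**2 + 99/8*y + 99/16
  leading term x*y**2: subtract (-1/64*y)·f_1 from -1/8*x*y**2 + 7/8*x*y + 33/16*x + 3/8*y**3 + 3/16*y**2 + 99/8*y + 99/16 → 15/16*x*y + 33/16*x + 23/64*y**3 + 5/32*y**2 + 201/16*y + 99/16
  leading term x*y: subtract (15/128)·f_1 from 15/16*x*y + 33/16*x + 23/64*y**3 + 5/32*y**2 + 201/16*y + 99/16 → 51/32*x + 23/64*y**3 + 35/128*y**2 + 819/64*y + 153/32
  leading term x: subtract (51/256)·f_3 from 51/32*x + 23/64*y**3 + 35/128*y**2 + 819/64*y + 153/32 → 23/64*y**3 - 1/8*y**2 + 819/64*y
  leading term y**3: no divisor's leading term divides it; move 23/64*y**3 to the remainder.
  leading term y**2: no divisor's leading term divides it; move -1/8*y**2 to the remainder.
  leading term y: no divisor's leading term divides it; move 819/64*y to the remainder.
  remainder 23/64*y**3 - 1/8*y**2 + 819/64*y ≠ 0; add h_4 = 23/64*y**3 - 1/8*y**2 + 819/64*y to the basis.

S(f_1,f_3): lcm = x*y. S = 1/2*x - 1/4*y**3 - 1/8*y**2 - 13/4*y + 3/2.
  leading term x: subtract (1/16)·f_3 from 1/2*x - 1/4*y**3 - 1/8*y**2 - 13/4*y + 3/2 → -1/4*y**3 - 1/4*y**2 - 13/4*y
  leading term y**3: subtract (-16/23)·h_4 from -1/4*y**3 - 1/4*y**2 - 13/4*y → -31/92*y**2 + 130/23*y
  leading term y**2: no divisor's leading term divides it; move -31/92*y**2 to the remainder.
  leading term y: no divisor's leading term divides it; move 130/23*y to the remainder.
  remainder -31/92*y**2 + 130/23*y ≠ 0; add h_5 = -31/92*y**2 + 130/23*y to the basis.

S(f_2,f_3): lcm = x**2. S = -1/4*x*y**2 - 33/8*x - 3/8*y**2 - 99/8.
  leading term x*y**2: subtract (-1/32*y)·f_1 from -1/4*x*y**2 - 33/8*x - 3/8*y**2 - 99/8 → 1/8*x*y - 33/8*x - 1/32*y**3 - 7/16*y**2 + 3/8*y - 99/8
  leading term x*y: subtract (1/64)·f_1 from 1/8*x*y - 33/8*x - 1/32*y**3 - 7/16*y**2 + 3/8*y - 99/8 → -67/16*x - 1/32*y**3 - 27/64*y**2 + 13/32*y - 201/16
  leading term x: subtract (-67/128)·f_3 from -67/16*x - 1/32*y**3 - 27/64*y**2 + 13/32*y - 201/16 → -1/32*y**3 + 5/8*y**2 + 13/32*y
  leading term y**3: subtract (-2/23)·h_4 from -1/32*y**3 + 5/8*y**2 + 13/32*y → 113/184*y**2 + 559/368*y
  leading term y**2: subtract (-113/62)·h_5 from 113/184*y**2 + 559/368*y → 5863/496*y
  leading term y: no divisor's leading term divides it; move 5863/496*y to the remainder.
  remainder 5863/496*y ≠ 0; add h_6 = 5863/496*y to the basis.

S(f_1,h_4): lcm = x*y**3. S = 39/46*x*y**2 - 819/23*x*y - 1/8*y**4 - 1/4*y**3 + 3/2*y**2.
  leading term x*y**2: subtract (39/368*y)·f_1 from 39/46*x*y**2 - 819/23*x*y - 1/8*y**4 - 1/4*y**3 + 3/2*y**2 → -3315/92*x*y - 1/8*y**4 - 53/368*y**3 + 315/184*y**2 - 117/92*y
  leading term x*y: subtract (-3315/736)·f_1 from -3315/92*x*y - 1/8*y**4 - 53/368*y**3 + 315/184*y**2 - 117/92*y → 3315/184*x - 1/8*y**4 - 53/368*y**3 - 2055/736*y**2 - 3783/368*y + 9945/184
  leading term x: subtract (3315/1472)·f_3 from 3315/184*x - 1/8*y**4 - 53/368*y**3 - 2055/736*y**2 - 3783/368*y + 9945/184 → -1/8*y**4 - 53/368*y**3 - 2685/368*y**2 - 3783/368*y
  leading term y**4: subtract (-8/23*y)·h_4 from -1/8*y**4 - 53/368*y**3 - 2685/368*y**2 - 3783/368*y → -3/16*y**3 - 1047/368*y**2 - 3783/368*y
  leading term y**3: subtract (-12/23)·h_4 from -3/16*y**3 - 1047/368*y**2 - 3783/368*y → -1071/368*y**2 - 663/184*y
  leading term y**2: subtract (1071/124)·h_5 from -1071/368*y**2 - 663/184*y → -299013/5704*y
  leading term y: subtract (-102/23)·h_6 from -299013/5704*y → 0
  remainder 0.

S(f_2,h_4): leading monomials are coprime, so the S-polynomial reduces to 0 (Buchberger's first criterion).
S(f_3,h_4): leading monomials are coprime, so the S-polynomial reduces to 0 (Buchberger's first criterion).
S(f_1,h_5): lcm = x*y**2. S = 1071/62*x*y - 1/8*y**3 - 1/4*y**2 + 3/2*y.
  leading term x*y: subtract (1071/496)·f_1 from 1071/62*x*y - 1/8*y**3 - 1/4*y**2 + 3/2*y → -1071/124*x - 1/8*y**3 + 947/496*y**2 + 1443/248*y - 3213/124
  leading term x: subtract (-1071/992)·f_3 from -1071/124*x - 1/8*y**3 + 947/496*y**2 + 1443/248*y - 3213/124 → -1/8*y**3 + 1009/248*y**2 + 1443/248*y
  leading term y**3: subtract (-8/23)·h_4 from -1/8*y**3 + 1009/248*y**2 + 1443/248*y → 22959/5704*y**2 + 29289/2852*y
  leading term y**2: subtract (-22959/1922)·h_5 from 22959/5704*y**2 + 29289/2852*y → 299013/3844*y
  leading term y: subtract (204/31)·h_6 from 299013/3844*y → 0
  remainder 0.

S(f_2,h_5): leading monomials are coprime, so the S-polynomial reduces to 0 (Buchberger's first criterion).
S(f_3,h_5): leading monomials are coprime, so the S-polynomial reduces to 0 (Buchberger's first criterion).
S(h_4,h_5): lcm = y**3. S = 11712/713*y**2 + 819/23*y.
  leading term y**2: subtract (-46848/961)·h_5 from 11712/713*y**2 + 819/23*y → 299013/961*y
  leading term y: subtract (816/31)·h_6 from 299013/961*y → 0
  remainder 0.

S(f_1,h_6): lcm = x*y. S = 1/2*x - 1/8*y**2 - 1/4*y + 3/2.
  leading term x: subtract (1/16)·f_3 from 1/2*x - 1/8*y**2 - 1/4*y + 3/2 → -1/4*y**2 - 1/4*y
  leading term y**2: subtract (23/31)·h_5 from -1/4*y**2 - 1/4*y → -551/124*y
  leading term y: subtract (-2204/5863)·h_6 from -551/124*y → 0
  remainder 0.

S(f_2,h_6): leading monomials are coprime, so the S-polynomial reduces to 0 (Buchberger's first criterion).
S(f_3,h_6): leading monomials are coprime, so the S-polynomial reduces to 0 (Buchberger's first criterion).
S(h_4,h_6): lcm = y**3. S = -8/23*y**2 + 819/23*y.
  leading term y**2: subtract (32/31)·h_5 from -8/23*y**2 + 819/23*y → 923/31*y
  leading term y: subtract (1136/451)·h_6 from 923/31*y → 0
  remainder 0.

S(h_5,h_6): lcm = y**2. S = -520/31*y.
  leading term y: subtract (-640/451)·h_6 from -520/31*y → 0
  remainder 0.

Every S-polynomial of the final basis reduces to 0, so we have a Gröbner basis.
Inter-reduce: drop elements whose leading term is divisible by another's, tail-reduce, and make monic.
Reduced Gröbner basis: {x + 3, y}.

From the last basis element, y = 0, so y takes values in {0}. Each choice, substituted upward through the basis, yields the corresponding point(s) of the solution set.
  y = 0: the earlier basis element becomes x + 3 = 0, giving x = -3 — point (-3, 0).
Substituting each solution back into the original system confirms all equations vanish.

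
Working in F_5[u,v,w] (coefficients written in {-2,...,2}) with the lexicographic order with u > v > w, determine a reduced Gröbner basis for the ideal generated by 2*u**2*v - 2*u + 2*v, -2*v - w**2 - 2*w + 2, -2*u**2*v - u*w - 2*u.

G = {u - w**5 - 2*w**4 + w**3 - w**2 - w - 2, v - 2*w**2 + w - 1, w**6 + w**5 + 2*w**4 + 2*w**3 + w**2 - 2*w + 1}

f_1 = 2*u**2*v - 2*u + 2*v, LT = u**2*v.
f_2 = -2*v - w**2 - 2*w + 2, LT = v.
f_3 = -2*u**2*v - u*w - 2*u, LT = u**2*v.

S(f_1,f_2): lcm = u**2*v. S = 2*u**2*w**2 - u**2*w + u**2 - u + v.
  leading term u**2*w**2: no divisor's leading term divides it; move 2*u**2*w**2 to the remainder.
  leading term u**2*w: no divisor's leading term divides it; move -u**2*w to the remainder.
  leading term u**2: no divisor's leading term divides it; move u**2 to the remainder.
  leading term u: no divisor's leading term divides it; move -u to the remainder.
  leading term v: subtract (2)·f_2 from v → 2*w**2 - w + 1
  leading term w**2: no divisor's leading term divides it; move 2*w**2 to the remainder.
  leading term w: no divisor's leading term divides it; move -w to the remainder.
  leading term 1: no divisor's leading term divides it; move 1 to the remainder.
  remainder 2*u**2*w**2 - u**2*w + u**2 - u + 2*w**2 - w + 1 ≠ 0; add g_4 = 2*u**2*w**2 - u**2*w + u**2 - u + 2*w**2 - w + 1 to the basis.

S(f_1,f_3): lcm = u**2*v. S = 2*u*w - 2*u + v.
  leading term u*w: no divisor's leading term divides it; move 2*u*w to the remainder.
  leading term u: no divisor's leading term divides it; move -2*u to the remainder.
  leading term v: subtract (2)·f_2 from v → 2*w**2 - w + 1
  leading term w**2: no divisor's leading term divides it; move 2*w**2 to the remainder.
  leading term w: no divisor's leading term divides it; move -w to the remainder.
  leading term 1: no divisor's leading term divides it; move 1 to the remainder.
  remainder 2*u*w - 2*u + 2*w**2 - w + 1 ≠ 0; add g_5 = 2*u*w - 2*u + 2*w**2 - w + 1 to the basis.

S(f_1,g_5): lcm = u**2*v*w. S = u**2*v - u*v*w**2 - 2*u*v*w + 2*u*v - u*w + v*w.
  leading term u**2*v: subtract (-2)·f_1 from u**2*v - u*v*w**2 - 2*u*v*w + 2*u*v - u*w + v*w → -u*v*w**2 - 2*u*v*w + 2*u*v - u*w + u + v*w - v
  leading term u*v*w**2: subtract (-2*u*w**2)·f_2 from -u*v*w**2 - 2*u*v*w + 2*u*v - u*w + u + v*w - v → -2*u*v*w + 2*u*v - 2*u*w**4 + u*w**3 - u*w**2 - u*w + u + v*w - v
  leading term u*v*w: subtract (u*w)·f_2 from -2*u*v*w + 2*u*v - 2*u*w**4 + u*w**3 - u*w**2 - u*w + u + v*w - v → 2*u*v - 2*u*w**4 + 2*u*w**3 + u*w**2 + 2*u*w + u + v*w - v
  leading term u*v: subtract (-u)·f_2 from 2*u*v - 2*u*w**4 + 2*u*w**3 + u*w**2 + 2*u*w + u + v*w - v → -2*u*w**4 + 2*u*w**3 - 2*u + v*w - v
  leading term u*w**4: subtract (-w**3)·g_5 from -2*u*w**4 + 2*u*w**3 - 2*u + v*w - v → -2*u + v*w - v + 2*w**5 - w**4 + w**3
  leading term u: no divisor's leading term divides it; move -2*u to the remainder.
  leading term v*w: subtract (2*w)·f_2 from v*w - v + 2*w**5 - w**4 + w**3 → -v + 2*w**5 - w**4 - 2*w**3 - w**2 + w
  leading term v: subtract (-2)·f_2 from -v + 2*w**5 - w**4 - 2*w**3 - w**2 + w → 2*w**5 - w**4 - 2*w**3 + 2*w**2 + 2*w - 1
  leading term w**5: no divisor's leading term divides it; move 2*w**5 to the remainder.
  leading term w**4: no divisor's leading term divides it; move -w**4 to the remainder.
  leading term w**3: no divisor's leading term divides it; move -2*w**3 to the remainder.
  leading term w**2: no divisor's leading term divides it; move 2*w**2 to the remainder.
  leading term w: no divisor's leading term divides it; move 2*w to the remainder.
  leading term 1: no divisor's leading term divides it; move -1 to the remainder.
  remainder -2*u + 2*w**5 - w**4 - 2*w**3 + 2*w**2 + 2*w - 1 ≠ 0; add g_6 = -2*u + 2*w**5 - w**4 - 2*w**3 + 2*w**2 + 2*w - 1 to the basis.

S(g_4,g_5): lcm = u**2*w**2. S = -2*u**2*w - 2*u**2 - u*w**3 - 2*u*w**2 + 2*u*w + 2*u + w**2 + 2*w - 2.
  leading term u**2*w: subtract (-u)·g_5 from -2*u**2*w - 2*u**2 - u*w**3 - 2*u*w**2 + 2*u*w + 2*u + w**2 + 2*w - 2 → u**2 - u*w**3 + u*w - 2*u + w**2 + 2*w - 2
  leading term u**2: subtract (2*u)·g_6 from u**2 - u*w**3 + u*w - 2*u + w**2 + 2*w - 2 → u*w**5 + 2*u*w**4 - 2*u*w**3 + u*w**2 + 2*u*w + w**2 + 2*w - 2
  leading term u*w**5: subtract (-2*w**4)·g_5 from u*w**5 + 2*u*w**4 - 2*u*w**3 + u*w**2 + 2*u*w + w**2 + 2*w - 2 → -2*u*w**4 - 2*u*w**3 + u*w**2 + 2*u*w - w**6 - 2*w**5 + 2*w**4 + w**2 + 2*w - 2
  leading term u*w**4: subtract (-w**3)·g_5 from -2*u*w**4 - 2*u*w**3 + u*w**2 + 2*u*w - w**6 - 2*w**5 + 2*w**4 + w**2 + 2*w - 2 → u*w**3 + u*w**2 + 2*u*w - w**6 + w**4 + w**3 + w**2 + 2*w - 2
  leading term u*w**3: subtract (-2*w**2)·g_5 from u*w**3 + u*w**2 + 2*u*w - w**6 + w**4 + w**3 + w**2 + 2*w - 2 → 2*u*w**2 + 2*u*w - w**6 - w**3 - 2*w**2 + 2*w - 2
  leading term u*w**2: subtract (w)·g_5 from 2*u*w**2 + 2*u*w - w**6 - w**3 - 2*w**2 + 2*w - 2 → -u*w - w**6 + 2*w**3 - w**2 + w - 2
  leading term u*w: subtract (2)·g_5 from -u*w - w**6 + 2*w**3 - w**2 + w - 2 → -u - w**6 + 2*w**3 - 2*w + 1
  leading term u: subtract (-2)·g_6 from -u - w**6 + 2*w**3 - 2*w + 1 → -w**6 - w**5 - 2*w**4 - 2*w**3 - w**2 + 2*w - 1
  leading term w**6: no divisor's leading term divides it; move -w**6 to the remainder.
  leading term w**5: no divisor's leading term divides it; move -w**5 to the remainder.
  leading term w**4: no divisor's leading term divides it; move -2*w**4 to the remainder.
  leading term w**3: no divisor's leading term divides it; move -2*w**3 to the remainder.
  leading term w**2: no divisor's leading term divides it; move -w**2 to the remainder.
  leading term w: no divisor's leading term divides it; move 2*w to the remainder.
  leading term 1: no divisor's leading term divides it; move -1 to the remainder.
  remainder -w**6 - w**5 - 2*w**4 - 2*w**3 - w**2 + 2*w - 1 ≠ 0; add g_7 = -w**6 - w**5 - 2*w**4 - 2*w**3 - w**2 + 2*w - 1 to the basis.

The other S-polynomials (S(f_2,f_3), S(f_1,g_4), S(f_2,g_4), S(f_3,g_4), S(f_2,g_5), S(f_3,g_5), S(f_1,g_6), S(f_2,g_6), S(f_3,g_6), S(g_4,g_6), S(g_5,g_6), S(f_1,g_7), S(f_2,g_7), S(f_3,g_7), S(g_4,g_7), S(g_5,g_7), S(g_6,g_7)) all reduce to 0 modulo the current basis, so we have a Gröbner basis.
Inter-reduce: drop elements whose leading term is divisible by another's, tail-reduce, and make monic.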